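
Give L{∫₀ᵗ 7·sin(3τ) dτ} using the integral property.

L{∫₀ᵗ f(τ)dτ} = F(s)/s with F(s) = 21/(s² + 9), so the result is (21/(s² + 9))/s = 21/(s(s² + 9))

Final answer: 21/(s(s² + 9))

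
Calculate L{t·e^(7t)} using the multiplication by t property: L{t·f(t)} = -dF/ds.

Using L{t^n·e^(at)} = n!/(s-a)^(n+1), L{t·e^(7t)} = 1/(s-7)^2

Final answer: 1/(s-7)^2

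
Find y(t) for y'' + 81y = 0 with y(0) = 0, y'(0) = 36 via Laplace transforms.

L{y''} + 81L{y} = 0. s²Y - 0 - 36 + 81Y = 0. Y(s² + 81) = 36. Y = (36)/(s² + 81). Inverting: y(t) = 4sin(9t)

Final answer: y(t) = 4sin(9t)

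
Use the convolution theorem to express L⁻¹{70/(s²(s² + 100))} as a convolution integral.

70/(s²(s² + 100)) = (1/s²)·(70/(s² + 100)) = L{t}·L{7·sin(10t)}. So f(t) = t*(7·sin(10t)) = ∫₀ᵗ 7τ·sin(10(t-τ)) dτ

Final answer: ∫₀ᵗ 7τ·sin(10(t-τ)) dτ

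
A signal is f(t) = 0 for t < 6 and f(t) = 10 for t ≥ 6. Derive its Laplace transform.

f(t) = 10·u(t-6). L{u(t-6)} = e^(-6s)/s, so L{f(t)} = 10·e^(-6s)/s

Final answer: 10·e^(-6s)/s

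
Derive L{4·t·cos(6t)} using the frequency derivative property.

L{cos(6t)} = s/(s² + 36). Derivative: d/ds[s/(s² + 36)] = [(s² + 36) - s·2s]/(s² + 36)² = (36 - s²)/(s² + 36)². So L{t·cos(6t)} = -F'(s) = (s² - 36)/(s² + 36)². Then L{4·t·cos(6t)} = 4·(s² - 36)/(s² + 36)²

Final answer: 4·(s² - 36)/(s² + 36)²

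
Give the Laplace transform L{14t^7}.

L{14t^7} = 14 · L{t^7} = 14 · 5040/s^8 = 70560/s^8

Final answer: 70560/s^8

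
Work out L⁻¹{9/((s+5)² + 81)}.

Form: b/((s-a)² + b²) → e^(at)sin(bt). With a=-5, b=9

Final answer: e^(-5t)·sin(9t)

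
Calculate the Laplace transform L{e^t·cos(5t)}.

L{e^(at)·cos(ωt)} = (s-a)/((s-a)² + ω²), so L{e^t·cos(5t)} = (s-1)/((s-1)² + 25)

Final answer: (s-1)/((s-1)² + 25)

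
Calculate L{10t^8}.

L{t^n} = n!/s^(n+1). So L{10t^8} = 10·8!/s^9 = 403200/s^9

Final answer: 403200/s^9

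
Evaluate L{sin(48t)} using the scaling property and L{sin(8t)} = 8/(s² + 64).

Using L{f(at)} = (1/a)F(s/a) with a=6: L{sin(48t)} = (1/6) · 8/((s/6)² + 64) = (1/6) · 8·36/(s² + 2304) = 48/(s² + 2304)

Final answer: 48/(s² + 2304)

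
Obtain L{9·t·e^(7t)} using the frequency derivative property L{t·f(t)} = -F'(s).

L{e^(7t)} = 1/(s-7). By frequency derivative: L{t·e^(7t)} = -d/ds[1/(s-7)] = -(-1)/(s-7)² = 1/(s-7)². Then L{9·t·e^(7t)} = 9·1/(s-7)² = 9/(s-7)²

Final answer: 9/(s-7)²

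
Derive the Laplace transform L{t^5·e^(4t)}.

L{t^n·e^(at)} = n!/(s-a)^(n+1), so L{t^5·e^(4t)} = 120/(s-4)^6

Final answer: 120/(s-4)^6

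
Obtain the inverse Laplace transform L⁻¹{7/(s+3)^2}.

L⁻¹{n!/(s-a)^(n+1)} = t^n·e^(at) with n=1, a=-3. So L⁻¹{1/(s+3)^2} = t·e^(-3t), and L⁻¹{7/(s+3)^2} = (7/1)·t·e^(-3t) = 7·t·e^(-3t)

Final answer: 7·t·e^(-3t)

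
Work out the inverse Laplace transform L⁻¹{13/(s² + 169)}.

L⁻¹{13/(s² + 169)} = sin(13t)

Final answer: sin(13t)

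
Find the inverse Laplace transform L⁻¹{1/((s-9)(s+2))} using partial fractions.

Decompose: A/(s-9) + B/(s+2). A = 1/11, B = -1/11. f(t) = (e^(9t) - e^(-2t))/11

Final answer: (e^(9t) - e^(-2t))/11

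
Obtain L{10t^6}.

L{t^n} = n!/s^(n+1). So L{10t^6} = 10·6!/s^7 = 7200/s^7

Final answer: 7200/s^7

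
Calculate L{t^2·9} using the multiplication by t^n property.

L{9} = 9/s. d^1/ds^1[1/s] = -1/s². d^2/ds^2[1/s] = 2/s^3. So L{t^2} = (-1)^{2}·2/s^3 = 2/s^3. Then L{t^2·9} = 9·2/s^3 = 18/s^3

Final answer: 18/s^3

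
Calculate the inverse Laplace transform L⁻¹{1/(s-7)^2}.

L⁻¹{n!/(s-a)^(n+1)} = t^n·e^(at) with n=1, a=7. So L⁻¹{1/(s-7)^2} = t·e^(7t)

Final answer: t·e^(7t)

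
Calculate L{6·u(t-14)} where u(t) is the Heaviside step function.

L{u(t-a)} = e^(-as)/s. Here a=14, so L{u(t-14)} = e^(-14s)/s, and L{6·u(t-14)} = 6·e^(-14s)/s

Final answer: 6·e^(-14s)/s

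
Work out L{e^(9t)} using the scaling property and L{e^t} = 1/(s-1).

Using L{f(at)} = (1/a)F(s/a) with a=9 and f(t) = e^t: L{e^(9t)} = (1/9) · 1/((s/9)-1) = (1/9) · 9/(s-9) = 1/(s-9)

Final answer: 1/(s-9)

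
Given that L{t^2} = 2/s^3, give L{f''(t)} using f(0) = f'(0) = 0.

L{f''(t)} = s²F(s) - sf(0) - f'(0) = s²·2/s^3 - 0 - 0 = 2/s

Final answer: 2/s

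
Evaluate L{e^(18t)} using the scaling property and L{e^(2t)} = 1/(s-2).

Using L{f(at)} = (1/a)F(s/a) with a=9 and f(t) = e^(2t): L{e^(18t)} = (1/9) · 1/((s/9)-2) = (1/9) · 9/(s-18) = 1/(s-18)

Final answer: 1/(s-18)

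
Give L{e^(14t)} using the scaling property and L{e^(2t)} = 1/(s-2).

Using L{f(at)} = (1/a)F(s/a) with a=7 and f(t) = e^(2t): L{e^(14t)} = (1/7) · 1/((s/7)-2) = (1/7) · 7/(s-14) = 1/(s-14)

Final answer: 1/(s-14)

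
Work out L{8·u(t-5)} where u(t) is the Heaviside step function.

L{u(t-a)} = e^(-as)/s. Here a=5, so L{u(t-5)} = e^(-5s)/s, and L{8·u(t-5)} = 8·e^(-5s)/s

Final answer: 8·e^(-5s)/s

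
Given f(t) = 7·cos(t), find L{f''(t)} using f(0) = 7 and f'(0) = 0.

F(s) = 7s/(s² + 1). L{f''(t)} = s²F(s) - sf(0) - f'(0) = 7s³/(s² + 1) - 7s = (7s³ - 7s(s² + 1))/(s² + 1) = -7s/(s² + 1)

Final answer: -7s/(s² + 1)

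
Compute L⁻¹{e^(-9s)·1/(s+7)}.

L⁻¹{1/(s+7)} = e^(-7t). By the time shift theorem, L⁻¹{e^(-as)F(s)} = u(t-a)f(t-a) with a=9, so L⁻¹{e^(-9s)·1/(s+7)} = u(t-9)·e^(-7(t-9))

Final answer: u(t-9)·e^(-7(t-9))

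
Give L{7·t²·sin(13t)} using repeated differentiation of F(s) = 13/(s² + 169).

F(s) = 13/(s² + 169). F'(s) = -26s/(s² + 169)². F''(s) = -26(169 - 3s²)/(s² + 169)³ = (78s² - 4394)/(s² + 169)³. So L{t²·sin(13t)} = (-1)² F''(s) = (78s² - 4394)/(s² + 169)³. Then L{7·t²·sin(13t)} = 7·(78s² - 4394)/(s² + 169)³ = (546s² - 30758)/(s² + 169)³

Final answer: (546s² - 30758)/(s² + 169)³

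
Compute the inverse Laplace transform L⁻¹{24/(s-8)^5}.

L⁻¹{n!/(s-a)^(n+1)} = t^n·e^(at), so L⁻¹{24/(s-8)^5} = t^4·e^(8t)

Final answer: t^4·e^(8t)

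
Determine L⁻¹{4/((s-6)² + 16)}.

Form: b/((s-a)² + b²) → e^(at)sin(bt). With a=6, b=4

Final answer: e^(6t)·sin(4t)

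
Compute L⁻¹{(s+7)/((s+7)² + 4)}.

Using frequency shift: L⁻¹{(s-a)/((s-a)² + b²)} = e^(at)cos(bt). Here a=-7, b=2

Final answer: e^(-7t)·cos(2t)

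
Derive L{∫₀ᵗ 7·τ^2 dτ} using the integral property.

L{∫₀ᵗ f(τ)dτ} = F(s)/s with f(t) = 7t^2. F(s) = 14/s^3, so L{∫₀ᵗ 7·τ^2 dτ} = (14/s^3)/s = 14/s^4. (Check: ∫₀ᵗ 7·τ^2 dτ = 7t^3/3.)

Final answer: 14/s^4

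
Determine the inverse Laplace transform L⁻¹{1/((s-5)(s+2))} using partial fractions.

Decompose: A/(s-5) + B/(s+2). A = 1/7, B = -1/7. f(t) = (e^(5t) - e^(-2t))/7

Final answer: (e^(5t) - e^(-2t))/7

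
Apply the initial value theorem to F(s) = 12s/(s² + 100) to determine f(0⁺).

f(0⁺) = lim_{s→∞} s·12s/(s² + 100) = lim_{s→∞} 12s²/(s² + 100) = 12

Final answer: 12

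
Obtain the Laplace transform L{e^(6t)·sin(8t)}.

L{e^(at)·sin(ωt)} = ω/((s-a)² + ω²), so L{e^(6t)·sin(8t)} = 8/((s-6)² + 64)

Final answer: 8/((s-6)² + 64)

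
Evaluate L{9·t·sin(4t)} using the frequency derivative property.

L{sin(4t)} = 4/(s² + 16). By L{t·f(t)} = -F'(s): -d/ds[4/(s² + 16)] = -(4)·(-2s)/(s² + 16)² = 8s/(s² + 16)². Then L{9·t·sin(4t)} = 9·8s/(s² + 16)² = 72s/(s² + 16)²

Final answer: 72s/(s² + 16)²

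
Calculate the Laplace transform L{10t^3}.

L{10t^3} = 10 · L{t^3} = 10 · 6/s^4 = 60/s^4

Final answer: 60/s^4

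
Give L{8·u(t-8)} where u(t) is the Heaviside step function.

L{u(t-a)} = e^(-as)/s. Here a=8, so L{u(t-8)} = e^(-8s)/s, and L{8·u(t-8)} = 8·e^(-8s)/s

Final answer: 8·e^(-8s)/s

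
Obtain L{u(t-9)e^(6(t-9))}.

u(t-a)f(t-a) with f(t)=e^(6t). L{e^(6t)} = 1/(s-6). By time shift: e^(-9s)/(s-6)

Final answer: e^(-9s)/(s-6)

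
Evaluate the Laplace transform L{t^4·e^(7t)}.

L{t^n·e^(at)} = n!/(s-a)^(n+1), so L{t^4·e^(7t)} = 24/(s-7)^5

Final answer: 24/(s-7)^5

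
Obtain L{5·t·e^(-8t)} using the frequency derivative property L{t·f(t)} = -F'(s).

L{e^(-8t)} = 1/(s+8). By frequency derivative: L{t·e^(-8t)} = -d/ds[1/(s+8)] = -(-1)/(s+8)² = 1/(s+8)². Then L{5·t·e^(-8t)} = 5·1/(s+8)² = 5/(s+8)²

Final answer: 5/(s+8)²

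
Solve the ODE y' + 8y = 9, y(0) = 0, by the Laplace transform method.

sY + 8Y = 9/s. Y = 9/(s(s+8)). Partial fractions: Y = 9/8/s - 9/8/(s+8)

Final answer: y(t) = 9/8(1 - e^(-8t))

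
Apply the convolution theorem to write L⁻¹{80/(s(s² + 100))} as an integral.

80/(s(s² + 100)) = (1/s)·(80/(s² + 100)) = L{1}·L{8·sin(10t)}. So f(t) = 1*(8·sin(10t)) = ∫₀ᵗ 8·sin(10τ) dτ

Final answer: ∫₀ᵗ 8·sin(10τ) dτ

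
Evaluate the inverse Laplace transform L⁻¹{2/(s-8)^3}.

L⁻¹{n!/(s-a)^(n+1)} = t^n·e^(at), so L⁻¹{2/(s-8)^3} = t^2·e^(8t)

Final answer: t^2·e^(8t)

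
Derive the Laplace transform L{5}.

L{5} = 5 · L{1} = 5/s

Final answer: 5/s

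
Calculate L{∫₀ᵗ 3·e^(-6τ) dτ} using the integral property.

L{∫₀ᵗ f(τ)dτ} = F(s)/s with F(s) = 3/(s+6), so L{∫₀ᵗ 3·e^(-6τ) dτ} = 3/(s(s+6))

Final answer: 3/(s(s+6))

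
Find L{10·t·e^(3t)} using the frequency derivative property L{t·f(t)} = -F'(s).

L{e^(3t)} = 1/(s-3). By frequency derivative: L{t·e^(3t)} = -d/ds[1/(s-3)] = -(-1)/(s-3)² = 1/(s-3)². Then L{10·t·e^(3t)} = 10·1/(s-3)² = 10/(s-3)²

Final answer: 10/(s-3)²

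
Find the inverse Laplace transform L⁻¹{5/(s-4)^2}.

L⁻¹{n!/(s-a)^(n+1)} = t^n·e^(at) with n=1, a=4. So L⁻¹{1/(s-4)^2} = t·e^(4t), and L⁻¹{5/(s-4)^2} = (5/1)·t·e^(4t) = 5·t·e^(4t)

Final answer: 5·t·e^(4t)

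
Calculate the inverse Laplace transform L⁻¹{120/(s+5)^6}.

L⁻¹{n!/(s-a)^(n+1)} = t^n·e^(at), so L⁻¹{120/(s+5)^6} = t^5·e^(-5t)

Final answer: t^5·e^(-5t)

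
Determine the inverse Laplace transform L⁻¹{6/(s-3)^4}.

L⁻¹{n!/(s-a)^(n+1)} = t^n·e^(at), so L⁻¹{6/(s-3)^4} = t^3·e^(3t)

Final answer: t^3·e^(3t)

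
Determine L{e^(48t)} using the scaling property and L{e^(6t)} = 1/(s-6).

Using L{f(at)} = (1/a)F(s/a) with a=8 and f(t) = e^(6t): L{e^(48t)} = (1/8) · 1/((s/8)-6) = (1/8) · 8/(s-48) = 1/(s-48)

Final answer: 1/(s-48)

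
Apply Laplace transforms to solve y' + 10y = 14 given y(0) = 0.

sY + 10Y = 14/s. Y = 14/(s(s+10)). Partial fractions: Y = 7/5/s - 7/5/(s+10)

Final answer: y(t) = 7/5(1 - e^(-10t))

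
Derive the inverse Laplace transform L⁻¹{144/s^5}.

L⁻¹{n!/s^(n+1)} = t^n with n=4. So L⁻¹{24/s^5} = t^4, and L⁻¹{144/s^5} = (144/24)·t^4 = 6·t^4

Final answer: 6·t^4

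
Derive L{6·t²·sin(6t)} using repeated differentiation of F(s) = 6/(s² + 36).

F(s) = 6/(s² + 36). F'(s) = -12s/(s² + 36)². F''(s) = -12(36 - 3s²)/(s² + 36)³ = (36s² - 432)/(s² + 36)³. So L{t²·sin(6t)} = (-1)² F''(s) = (36s² - 432)/(s² + 36)³. Then L{6·t²·sin(6t)} = 6·(36s² - 432)/(s² + 36)³ = (216s² - 2592)/(s² + 36)³

Final answer: (216s² - 2592)/(s² + 36)³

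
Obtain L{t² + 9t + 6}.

L{t² + 9t + 6} = 2/s³ + 9/s² + 6/s = 2/s³ + 9/s² + 6/s

Final answer: 2/s³ + 9/s² + 6/s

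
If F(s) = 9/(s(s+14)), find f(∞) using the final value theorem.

f(∞) = lim_{s→0} s·9/(s(s+14)) = lim_{s→0} 9/(s+14) = 9/14 = 9/14

Final answer: 9/14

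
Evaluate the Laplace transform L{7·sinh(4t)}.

L{sinh(ωt)} = ω/(s² - ω²), so L{sinh(4t)} = 4/(s² - 16). Then L{7·sinh(4t)} = 7·4/(s² - 16) = 28/(s² - 16)

Final answer: 28/(s² - 16)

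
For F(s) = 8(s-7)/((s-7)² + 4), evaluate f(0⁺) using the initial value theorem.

f(0⁺) = lim_{s→∞} sF(s) = lim_{s→∞} 8s(s-7)/((s-7)² + 4) = 8

Final answer: 8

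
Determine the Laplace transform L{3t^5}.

L{3t^5} = 3 · L{t^5} = 3 · 120/s^6 = 360/s^6

Final answer: 360/s^6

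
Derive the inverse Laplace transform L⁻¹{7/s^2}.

L⁻¹{n!/s^(n+1)} = t^n with n=1. So L⁻¹{1/s^2} = t, and L⁻¹{7/s^2} = (7/1)·t = 7·t

Final answer: 7·t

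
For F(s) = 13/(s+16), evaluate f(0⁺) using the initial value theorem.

f(0⁺) = lim_{s→∞} s·13/(s+16) = lim_{s→∞} 13s/(s+16) = 13

Final answer: 13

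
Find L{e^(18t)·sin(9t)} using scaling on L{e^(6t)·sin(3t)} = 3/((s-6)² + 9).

Scaling with a=3: L{e^(18t)·sin(9t)} = (1/3) · 3/((s/3-6)² + 9). Simplifying: 9/((s-18)² + 81)

Final answer: 9/((s-18)² + 81)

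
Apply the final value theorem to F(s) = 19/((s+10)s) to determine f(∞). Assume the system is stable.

f(∞) = lim_{s→0} sF(s) = lim_{s→0} 19/(s+10) = 19/10

Final answer: 19/10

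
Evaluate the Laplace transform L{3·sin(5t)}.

L{sin(ωt)} = ω/(s² + ω²), so L{sin(5t)} = 5/(s² + 25). Then L{3·sin(5t)} = 3·5/(s² + 25) = 15/(s² + 25)

Final answer: 15/(s² + 25)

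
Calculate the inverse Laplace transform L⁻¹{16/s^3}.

L⁻¹{n!/s^(n+1)} = t^n with n=2. So L⁻¹{2/s^3} = t^2, and L⁻¹{16/s^3} = (16/2)·t^2 = 8·t^2

Final answer: 8·t^2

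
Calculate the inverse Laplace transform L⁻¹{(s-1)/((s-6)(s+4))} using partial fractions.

Using partial fractions, f(t) = (5e^(6t) + 5e^(-4t))/10

Final answer: (5e^(6t) + 5e^(-4t))/10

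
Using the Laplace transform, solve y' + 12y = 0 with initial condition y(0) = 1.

L{y'} + 12L{y} = 0. sY - 1 + 12Y = 0. Y(s+12) = 1. Y = 1/(s+12)

Final answer: y(t) = e^(-12t)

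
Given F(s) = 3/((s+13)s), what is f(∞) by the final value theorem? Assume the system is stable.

f(∞) = lim_{s→0} sF(s) = lim_{s→0} 3/(s+13) = 3/13

Final answer: 3/13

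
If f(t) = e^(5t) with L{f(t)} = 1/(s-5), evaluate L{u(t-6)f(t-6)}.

Time shift theorem: L{u(t-a)f(t-a)} = e^(-as)F(s). Here a=6, F(s) = 1/(s-5), so L{u(t-6)f(t-6)} = e^(-6s)·1/(s-5)

Final answer: e^(-6s)·1/(s-5)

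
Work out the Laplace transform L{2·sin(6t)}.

L{sin(ωt)} = ω/(s² + ω²), so L{sin(6t)} = 6/(s² + 36). Then L{2·sin(6t)} = 2·6/(s² + 36) = 12/(s² + 36)

Final answer: 12/(s² + 36)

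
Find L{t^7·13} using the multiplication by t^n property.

L{13} = 13/s. d^1/ds^1[1/s] = -1/s². d^2/ds^2[1/s] = 2/s^3. d^3/ds^3[1/s] = -6/s^4. d^4/ds^4[1/s] = 24/s^5. d^5/ds^5[1/s] = -120/s^6. d^6/ds^6[1/s] = 720/s^7. d^7/ds^7[1/s] = -5040/s^8. So L{t^7} = (-1)^{7}·-5040/s^8 = 5040/s^8. Then L{t^7·13} = 13·5040/s^8 = 65520/s^8

Final answer: 65520/s^8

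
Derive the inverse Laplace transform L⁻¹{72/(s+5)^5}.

L⁻¹{n!/(s-a)^(n+1)} = t^n·e^(at) with n=4, a=-5. So L⁻¹{24/(s+5)^5} = t^4·e^(-5t), and L⁻¹{72/(s+5)^5} = (72/24)·t^4·e^(-5t) = 3·t^4·e^(-5t)

Final answer: 3·t^4·e^(-5t)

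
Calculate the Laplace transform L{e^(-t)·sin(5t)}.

L{e^(at)·sin(ωt)} = ω/((s-a)² + ω²), so L{e^(-t)·sin(5t)} = 5/((s+1)² + 25)

Final answer: 5/((s+1)² + 25)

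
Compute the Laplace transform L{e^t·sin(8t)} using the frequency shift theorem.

Frequency shift: L{e^(at)f(t)} = F(s-a). L{e^t·sin(8t)} = 8/((s-1)² + 64)

Final answer: 8/((s-1)² + 64)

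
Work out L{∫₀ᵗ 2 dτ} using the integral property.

L{∫₀ᵗ f(τ)dτ} = F(s)/s with f(t) = 2. F(s) = 2/s, so L{∫₀ᵗ 2 dτ} = (2/s)/s = 2/s². (Check: ∫₀ᵗ 2 dτ = 2t.)

Final answer: 2/s²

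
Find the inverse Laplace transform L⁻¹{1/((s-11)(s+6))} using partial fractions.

Decompose: A/(s-11) + B/(s+6). A = 1/17, B = -1/17. f(t) = (e^(11t) - e^(-6t))/17

Final answer: (e^(11t) - e^(-6t))/17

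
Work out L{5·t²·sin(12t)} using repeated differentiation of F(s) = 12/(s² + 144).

F(s) = 12/(s² + 144). F'(s) = -24s/(s² + 144)². F''(s) = -24(144 - 3s²)/(s² + 144)³ = (72s² - 3456)/(s² + 144)³. So L{t²·sin(12t)} = (-1)² F''(s) = (72s² - 3456)/(s² + 144)³. Then L{5·t²·sin(12t)} = 5·(72s² - 3456)/(s² + 144)³ = (360s² - 17280)/(s² + 144)³

Final answer: (360s² - 17280)/(s² + 144)³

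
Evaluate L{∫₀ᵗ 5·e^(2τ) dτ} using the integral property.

L{∫₀ᵗ f(τ)dτ} = F(s)/s with F(s) = 5/(s-2), so L{∫₀ᵗ 5·e^(2τ) dτ} = 5/(s(s-2))

Final answer: 5/(s(s-2))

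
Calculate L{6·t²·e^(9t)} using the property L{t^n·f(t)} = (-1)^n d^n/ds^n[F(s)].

L{e^(9t)} = 1/(s-9). d/ds[1/(s-9)] = -1/(s-9)². d²/ds²[1/(s-9)] = 2/(s-9)³. So L{t²·e^(9t)} = (-1)² · 2/(s-9)³ = 2/(s-9)³. Then L{6·t²·e^(9t)} = 6·2/(s-9)³ = 12/(s-9)³

Final answer: 12/(s-9)³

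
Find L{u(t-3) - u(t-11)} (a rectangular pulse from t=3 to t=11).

L{u(t-a)} = e^(-as)/s. L{u(t-3) - u(t-11)} = (e^(-3s) - e^(-11s))/s

Final answer: (e^(-3s) - e^(-11s))/s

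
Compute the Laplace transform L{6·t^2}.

L{t^n} = n!/s^(n+1), so L{t^2} = 2/s^3. Then L{6·t^2} = 6·2/s^3 = 12/s^3

Final answer: 12/s^3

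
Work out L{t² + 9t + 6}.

L{t² + 9t + 6} = 2/s³ + 9/s² + 6/s = 2/s³ + 9/s² + 6/s

Final answer: 2/s³ + 9/s² + 6/s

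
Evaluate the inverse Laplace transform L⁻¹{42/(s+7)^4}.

L⁻¹{n!/(s-a)^(n+1)} = t^n·e^(at) with n=3, a=-7. So L⁻¹{6/(s+7)^4} = t^3·e^(-7t), and L⁻¹{42/(s+7)^4} = (42/6)·t^3·e^(-7t) = 7·t^3·e^(-7t)

Final answer: 7·t^3·e^(-7t)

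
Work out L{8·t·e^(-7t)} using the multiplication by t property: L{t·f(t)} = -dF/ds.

Using L{t^n·e^(at)} = n!/(s-a)^(n+1), L{t·e^(-7t)} = 1/(s+7)^2, so L{8·t·e^(-7t)} = 8·1/(s+7)^2 = 8/(s+7)^2

Final answer: 8/(s+7)^2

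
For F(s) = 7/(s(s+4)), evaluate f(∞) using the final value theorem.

f(∞) = lim_{s→0} s·7/(s(s+4)) = lim_{s→0} 7/(s+4) = 7/4 = 7/4

Final answer: 7/4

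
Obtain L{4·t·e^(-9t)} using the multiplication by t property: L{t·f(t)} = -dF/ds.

Using L{t^n·e^(at)} = n!/(s-a)^(n+1), L{t·e^(-9t)} = 1/(s+9)^2, so L{4·t·e^(-9t)} = 4·1/(s+9)^2 = 4/(s+9)^2

Final answer: 4/(s+9)^2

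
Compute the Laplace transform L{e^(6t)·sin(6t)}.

L{e^(at)·sin(ωt)} = ω/((s-a)² + ω²), so L{e^(6t)·sin(6t)} = 6/((s-6)² + 36)

Final answer: 6/((s-6)² + 36)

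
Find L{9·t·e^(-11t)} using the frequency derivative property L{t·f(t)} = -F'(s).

L{e^(-11t)} = 1/(s+11). By frequency derivative: L{t·e^(-11t)} = -d/ds[1/(s+11)] = -(-1)/(s+11)² = 1/(s+11)². Then L{9·t·e^(-11t)} = 9·1/(s+11)² = 9/(s+11)²

Final answer: 9/(s+11)²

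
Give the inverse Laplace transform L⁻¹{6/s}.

L⁻¹{c/s} = c, so L⁻¹{6/s} = 6

Final answer: 6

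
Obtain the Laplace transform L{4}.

L{4} = 4 · L{1} = 4/s

Final answer: 4/s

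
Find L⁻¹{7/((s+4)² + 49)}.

Form: b/((s-a)² + b²) → e^(at)sin(bt). With a=-4, b=7

Final answer: e^(-4t)·sin(7t)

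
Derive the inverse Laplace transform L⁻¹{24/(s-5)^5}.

L⁻¹{n!/(s-a)^(n+1)} = t^n·e^(at), so L⁻¹{24/(s-5)^5} = t^4·e^(5t)

Final answer: t^4·e^(5t)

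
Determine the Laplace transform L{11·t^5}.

L{t^n} = n!/s^(n+1), so L{t^5} = 120/s^6. Then L{11·t^5} = 11·120/s^6 = 1320/s^6

Final answer: 1320/s^6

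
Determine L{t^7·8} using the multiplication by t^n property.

L{8} = 8/s. d^1/ds^1[1/s] = -1/s². d^2/ds^2[1/s] = 2/s^3. d^3/ds^3[1/s] = -6/s^4. d^4/ds^4[1/s] = 24/s^5. d^5/ds^5[1/s] = -120/s^6. d^6/ds^6[1/s] = 720/s^7. d^7/ds^7[1/s] = -5040/s^8. So L{t^7} = (-1)^{7}·-5040/s^8 = 5040/s^8. Then L{t^7·8} = 8·5040/s^8 = 40320/s^8

Final answer: 40320/s^8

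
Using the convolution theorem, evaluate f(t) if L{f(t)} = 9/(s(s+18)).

9/(s(s+18)) = (9/s)·(1/(s+18)) = L{9}·L{e^(-18t)}. By convolution, f(t) = 9*e^(-18t) = ∫₀ᵗ 9·e^(-18τ) dτ = 9·(1 - e^(-18t))/18

Final answer: 9·(1 - e^(-18t))/18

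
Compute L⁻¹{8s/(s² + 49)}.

This is the form c·s/(s² + a²) with a = 7, c = 8. L⁻¹ = 8·cos(7t)

Final answer: 8·cos(7t)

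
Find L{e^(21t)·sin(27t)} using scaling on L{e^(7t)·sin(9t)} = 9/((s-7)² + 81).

Scaling with a=3: L{e^(21t)·sin(27t)} = (1/3) · 9/((s/3-7)² + 81). Simplifying: 27/((s-21)² + 729)

Final answer: 27/((s-21)² + 729)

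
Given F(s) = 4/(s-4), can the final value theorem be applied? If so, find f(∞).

sF(s) = 4s/(s-4) has a pole at s = 4 in the right half-plane. Theorem does NOT apply (unstable system; f(t) = 4·e^(4t) grows without bound).

Final answer: Not applicable (unstable)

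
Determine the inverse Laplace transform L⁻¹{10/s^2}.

L⁻¹{n!/s^(n+1)} = t^n with n=1. So L⁻¹{1/s^2} = t, and L⁻¹{10/s^2} = (10/1)·t = 10·t

Final answer: 10·t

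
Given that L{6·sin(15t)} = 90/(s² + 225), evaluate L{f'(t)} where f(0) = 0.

L{f'(t)} = s·F(s) - f(0) = s·90/(s² + 225) - 0 = 90s/(s² + 225)

Final answer: 90s/(s² + 225)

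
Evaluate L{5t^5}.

L{t^n} = n!/s^(n+1). So L{5t^5} = 5·5!/s^6 = 600/s^6

Final answer: 600/s^6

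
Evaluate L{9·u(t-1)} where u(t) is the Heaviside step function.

L{u(t-a)} = e^(-as)/s. Here a=1, so L{u(t-1)} = e^(-s)/s, and L{9·u(t-1)} = 9·e^(-s)/s

Final answer: 9·e^(-s)/s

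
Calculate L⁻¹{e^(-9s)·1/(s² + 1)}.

L⁻¹{1/(s² + 1)} = sin(t). By the time shift theorem, L⁻¹{e^(-as)F(s)} = u(t-a)f(t-a) with a=9, so L⁻¹{e^(-9s)·1/(s² + 1)} = u(t-9)·sin((t-9))

Final answer: u(t-9)·sin((t-9))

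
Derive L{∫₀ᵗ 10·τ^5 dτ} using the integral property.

L{∫₀ᵗ f(τ)dτ} = F(s)/s with f(t) = 10t^5. F(s) = 1200/s^6, so L{∫₀ᵗ 10·τ^5 dτ} = (1200/s^6)/s = 1200/s^7. (Check: ∫₀ᵗ 10·τ^5 dτ = 10t^6/6.)

Final answer: 1200/s^7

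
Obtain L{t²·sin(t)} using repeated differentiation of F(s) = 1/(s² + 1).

F(s) = 1/(s² + 1). F'(s) = -2s/(s² + 1)². F''(s) = -2(1 - 3s²)/(s² + 1)³ = (6s² - 2)/(s² + 1)³. So L{t²·sin(t)} = (-1)² F''(s) = (6s² - 2)/(s² + 1)³

Final answer: (6s² - 2)/(s² + 1)³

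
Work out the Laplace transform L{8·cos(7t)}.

L{cos(ωt)} = s/(s² + ω²), so L{cos(7t)} = s/(s² + 49). Then L{8·cos(7t)} = 8·s/(s² + 49) = 8s/(s² + 49)

Final answer: 8s/(s² + 49)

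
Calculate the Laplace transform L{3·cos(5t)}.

L{cos(ωt)} = s/(s² + ω²), so L{cos(5t)} = s/(s² + 25). Then L{3·cos(5t)} = 3·s/(s² + 25) = 3s/(s² + 25)

Final answer: 3s/(s² + 25)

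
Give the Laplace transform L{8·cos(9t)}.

L{cos(ωt)} = s/(s² + ω²), so L{cos(9t)} = s/(s² + 81). Then L{8·cos(9t)} = 8·s/(s² + 81) = 8s/(s² + 81)

Final answer: 8s/(s² + 81)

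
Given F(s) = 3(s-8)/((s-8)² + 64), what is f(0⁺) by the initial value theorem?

f(0⁺) = lim_{s→∞} sF(s) = lim_{s→∞} 3s(s-8)/((s-8)² + 64) = 3

Final answer: 3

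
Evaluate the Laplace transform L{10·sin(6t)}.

L{sin(ωt)} = ω/(s² + ω²), so L{sin(6t)} = 6/(s² + 36). Then L{10·sin(6t)} = 10·6/(s² + 36) = 60/(s² + 36)

Final answer: 60/(s² + 36)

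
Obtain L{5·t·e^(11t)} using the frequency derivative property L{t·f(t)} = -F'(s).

L{e^(11t)} = 1/(s-11). By frequency derivative: L{t·e^(11t)} = -d/ds[1/(s-11)] = -(-1)/(s-11)² = 1/(s-11)². Then L{5·t·e^(11t)} = 5·1/(s-11)² = 5/(s-11)²

Final answer: 5/(s-11)²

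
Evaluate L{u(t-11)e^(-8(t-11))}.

u(t-a)f(t-a) with f(t)=e^(-8t). L{e^(-8t)} = 1/(s+8). By time shift: e^(-11s)/(s+8)

Final answer: e^(-11s)/(s+8)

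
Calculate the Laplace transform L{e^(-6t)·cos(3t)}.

L{e^(at)·cos(ωt)} = (s-a)/((s-a)² + ω²), so L{e^(-6t)·cos(3t)} = (s+6)/((s+6)² + 9)

Final answer: (s+6)/((s+6)² + 9)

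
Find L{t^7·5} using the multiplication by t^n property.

L{5} = 5/s. d^1/ds^1[1/s] = -1/s². d^2/ds^2[1/s] = 2/s^3. d^3/ds^3[1/s] = -6/s^4. d^4/ds^4[1/s] = 24/s^5. d^5/ds^5[1/s] = -120/s^6. d^6/ds^6[1/s] = 720/s^7. d^7/ds^7[1/s] = -5040/s^8. So L{t^7} = (-1)^{7}·-5040/s^8 = 5040/s^8. Then L{t^7·5} = 5·5040/s^8 = 25200/s^8

Final answer: 25200/s^8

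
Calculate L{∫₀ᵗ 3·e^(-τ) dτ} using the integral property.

L{∫₀ᵗ f(τ)dτ} = F(s)/s with F(s) = 3/(s+1), so L{∫₀ᵗ 3·e^(-τ) dτ} = 3/(s(s+1))

Final answer: 3/(s(s+1))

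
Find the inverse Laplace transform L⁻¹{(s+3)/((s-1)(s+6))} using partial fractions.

Using partial fractions, f(t) = (4e^t + 3e^(-6t))/7

Final answer: (4e^t + 3e^(-6t))/7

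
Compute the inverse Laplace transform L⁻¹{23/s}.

L⁻¹{c/s} = c, so L⁻¹{23/s} = 23

Final answer: 23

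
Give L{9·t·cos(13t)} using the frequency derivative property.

L{cos(13t)} = s/(s² + 169). Derivative: d/ds[s/(s² + 169)] = [(s² + 169) - s·2s]/(s² + 169)² = (169 - s²)/(s² + 169)². So L{t·cos(13t)} = -F'(s) = (s² - 169)/(s² + 169)². Then L{9·t·cos(13t)} = 9·(s² - 169)/(s² + 169)²

Final answer: 9·(s² - 169)/(s² + 169)²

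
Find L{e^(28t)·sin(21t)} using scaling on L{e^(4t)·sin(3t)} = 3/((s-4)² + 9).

Scaling with a=7: L{e^(28t)·sin(21t)} = (1/7) · 3/((s/7-4)² + 9). Simplifying: 21/((s-28)² + 441)

Final answer: 21/((s-28)² + 441)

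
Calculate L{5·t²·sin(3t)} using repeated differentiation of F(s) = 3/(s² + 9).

F(s) = 3/(s² + 9). F'(s) = -6s/(s² + 9)². F''(s) = -6(9 - 3s²)/(s² + 9)³ = (18s² - 54)/(s² + 9)³. So L{t²·sin(3t)} = (-1)² F''(s) = (18s² - 54)/(s² + 9)³. Then L{5·t²·sin(3t)} = 5·(18s² - 54)/(s² + 9)³ = (90s² - 270)/(s² + 9)³

Final answer: (90s² - 270)/(s² + 9)³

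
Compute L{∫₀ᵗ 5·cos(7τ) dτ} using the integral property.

L{∫₀ᵗ f(τ)dτ} = F(s)/s with F(s) = 5s/(s² + 49), so the result is (5s/(s² + 49))/s = 5/(s² + 49)

Final answer: 5/(s² + 49)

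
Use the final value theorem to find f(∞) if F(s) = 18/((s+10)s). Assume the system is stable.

f(∞) = lim_{s→0} sF(s) = lim_{s→0} 18/(s+10) = 9/5

Final answer: 9/5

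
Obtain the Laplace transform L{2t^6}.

L{2t^6} = 2 · L{t^6} = 2 · 720/s^7 = 1440/s^7

Final answer: 1440/s^7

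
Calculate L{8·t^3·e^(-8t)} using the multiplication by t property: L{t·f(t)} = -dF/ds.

Using L{t^n·e^(at)} = n!/(s-a)^(n+1), L{t^3·e^(-8t)} = 6/(s+8)^4, so L{8·t^3·e^(-8t)} = 8·6/(s+8)^4 = 48/(s+8)^4

Final answer: 48/(s+8)^4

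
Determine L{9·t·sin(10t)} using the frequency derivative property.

L{sin(10t)} = 10/(s² + 100). By L{t·f(t)} = -F'(s): -d/ds[10/(s² + 100)] = -(10)·(-2s)/(s² + 100)² = 20s/(s² + 100)². Then L{9·t·sin(10t)} = 9·20s/(s² + 100)² = 180s/(s² + 100)²

Final answer: 180s/(s² + 100)²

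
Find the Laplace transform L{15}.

L{15} = 15 · L{1} = 15/s

Final answer: 15/s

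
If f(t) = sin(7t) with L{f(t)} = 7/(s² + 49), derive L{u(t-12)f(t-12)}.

Time shift theorem: L{u(t-a)f(t-a)} = e^(-as)F(s). Here a=12, F(s) = 7/(s² + 49), so L{u(t-12)f(t-12)} = e^(-12s)·7/(s² + 49)

Final answer: e^(-12s)·7/(s² + 49)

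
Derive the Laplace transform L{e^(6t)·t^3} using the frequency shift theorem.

L{e^(at)·t^n} = n!/(s-a)^(n+1), so L{e^(6t)·t^3} = 6/(s-6)^4

Final answer: 6/(s-6)^4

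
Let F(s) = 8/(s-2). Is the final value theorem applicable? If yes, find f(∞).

sF(s) = 8s/(s-2) has a pole at s = 2 in the right half-plane. Theorem does NOT apply (unstable system; f(t) = 8·e^(2t) grows without bound).

Final answer: Not applicable (unstable)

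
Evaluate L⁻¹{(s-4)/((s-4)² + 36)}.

Using frequency shift: L⁻¹{(s-a)/((s-a)² + b²)} = e^(at)cos(bt). Here a=4, b=6

Final answer: e^(4t)·cos(6t)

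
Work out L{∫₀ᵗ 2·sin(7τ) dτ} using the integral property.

L{∫₀ᵗ f(τ)dτ} = F(s)/s with F(s) = 14/(s² + 49), so the result is (14/(s² + 49))/s = 14/(s(s² + 49))

Final answer: 14/(s(s² + 49))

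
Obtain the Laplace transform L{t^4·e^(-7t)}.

L{t^n·e^(at)} = n!/(s-a)^(n+1), so L{t^4·e^(-7t)} = 24/(s+7)^5

Final answer: 24/(s+7)^5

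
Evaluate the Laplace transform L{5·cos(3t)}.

L{cos(ωt)} = s/(s² + ω²), so L{cos(3t)} = s/(s² + 9). Then L{5·cos(3t)} = 5·s/(s² + 9) = 5s/(s² + 9)

Final answer: 5s/(s² + 9)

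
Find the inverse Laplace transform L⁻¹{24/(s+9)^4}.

L⁻¹{n!/(s-a)^(n+1)} = t^n·e^(at) with n=3, a=-9. So L⁻¹{6/(s+9)^4} = t^3·e^(-9t), and L⁻¹{24/(s+9)^4} = (24/6)·t^3·e^(-9t) = 4·t^3·e^(-9t)

Final answer: 4·t^3·e^(-9t)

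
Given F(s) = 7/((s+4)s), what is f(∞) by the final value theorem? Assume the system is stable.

f(∞) = lim_{s→0} sF(s) = lim_{s→0} 7/(s+4) = 7/4

Final answer: 7/4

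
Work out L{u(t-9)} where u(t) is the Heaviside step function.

L{u(t-a)} = e^(-as)/s. Here a=9, so L{u(t-9)} = e^(-9s)/s

Final answer: e^(-9s)/s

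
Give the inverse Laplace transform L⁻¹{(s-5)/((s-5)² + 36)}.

Using frequency shift, L⁻¹{(s-5)/((s-5)² + 36)} = e^(5t)·cos(6t)

Final answer: e^(5t)·cos(6t)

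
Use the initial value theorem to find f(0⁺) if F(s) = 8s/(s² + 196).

f(0⁺) = lim_{s→∞} s·8s/(s² + 196) = lim_{s→∞} 8s²/(s² + 196) = 8

Final answer: 8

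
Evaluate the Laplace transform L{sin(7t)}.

L{sin(ωt)} = ω/(s² + ω²), so L{sin(7t)} = 7/(s² + 49)

Final answer: 7/(s² + 49)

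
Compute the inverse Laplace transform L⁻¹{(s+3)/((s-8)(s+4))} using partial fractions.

Using partial fractions, f(t) = (11e^(8t) + e^(-4t))/12

Final answer: (11e^(8t) + e^(-4t))/12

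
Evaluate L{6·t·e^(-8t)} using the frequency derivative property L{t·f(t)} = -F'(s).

L{e^(-8t)} = 1/(s+8). By frequency derivative: L{t·e^(-8t)} = -d/ds[1/(s+8)] = -(-1)/(s+8)² = 1/(s+8)². Then L{6·t·e^(-8t)} = 6·1/(s+8)² = 6/(s+8)²

Final answer: 6/(s+8)²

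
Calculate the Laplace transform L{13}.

L{13} = 13 · L{1} = 13/s

Final answer: 13/s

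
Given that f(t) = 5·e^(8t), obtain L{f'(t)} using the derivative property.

f(0) = 5, F(s) = 5/(s-8). L{f'(t)} = s·F(s) - f(0) = 5s/(s-8) - 5 = (5s - 5(s-8))/(s-8) = 40/(s-8)

Final answer: 40/(s-8)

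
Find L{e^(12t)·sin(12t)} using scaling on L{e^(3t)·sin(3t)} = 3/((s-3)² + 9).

Scaling with a=4: L{e^(12t)·sin(12t)} = (1/4) · 3/((s/4-3)² + 9). Simplifying: 12/((s-12)² + 144)

Final answer: 12/((s-12)² + 144)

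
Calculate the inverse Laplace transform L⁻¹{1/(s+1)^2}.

L⁻¹{n!/(s-a)^(n+1)} = t^n·e^(at) with n=1, a=-1. So L⁻¹{1/(s+1)^2} = t·e^(-t)

Final answer: t·e^(-t)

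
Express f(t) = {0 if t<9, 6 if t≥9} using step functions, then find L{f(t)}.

f(t) = 6·u(t-9). L{u(t-9)} = e^(-9s)/s, so L{f(t)} = 6·e^(-9s)/s

Final answer: 6·e^(-9s)/s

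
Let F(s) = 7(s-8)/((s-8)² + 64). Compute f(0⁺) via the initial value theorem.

f(0⁺) = lim_{s→∞} sF(s) = lim_{s→∞} 7s(s-8)/((s-8)² + 64) = 7

Final answer: 7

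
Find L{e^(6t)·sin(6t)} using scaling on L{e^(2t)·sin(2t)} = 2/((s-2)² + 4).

Scaling with a=3: L{e^(6t)·sin(6t)} = (1/3) · 2/((s/3-2)² + 4). Simplifying: 6/((s-6)² + 36)

Final answer: 6/((s-6)² + 36)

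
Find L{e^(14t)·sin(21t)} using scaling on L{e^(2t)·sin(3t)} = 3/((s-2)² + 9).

Scaling with a=7: L{e^(14t)·sin(21t)} = (1/7) · 3/((s/7-2)² + 9). Simplifying: 21/((s-14)² + 441)

Final answer: 21/((s-14)² + 441)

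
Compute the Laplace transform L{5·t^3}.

L{t^n} = n!/s^(n+1), so L{t^3} = 6/s^4. Then L{5·t^3} = 5·6/s^4 = 30/s^4

Final answer: 30/s^4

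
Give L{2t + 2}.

L{2t + 2} = 2·L{t} + 2·L{1} = 2/s² + 2/s

Final answer: 2/s² + 2/s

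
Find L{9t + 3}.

L{9t + 3} = 9·L{t} + 3·L{1} = 9/s² + 3/s

Final answer: 9/s² + 3/s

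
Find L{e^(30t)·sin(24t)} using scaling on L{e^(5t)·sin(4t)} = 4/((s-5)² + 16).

Scaling with a=6: L{e^(30t)·sin(24t)} = (1/6) · 4/((s/6-5)² + 16). Simplifying: 24/((s-30)² + 576)

Final answer: 24/((s-30)² + 576)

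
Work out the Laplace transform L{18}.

L{18} = 18 · L{1} = 18/s

Final answer: 18/s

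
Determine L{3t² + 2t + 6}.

L{3t² + 2t + 6} = 3·2/s³ + 2/s² + 6/s = 6/s³ + 2/s² + 6/s

Final answer: 6/s³ + 2/s² + 6/s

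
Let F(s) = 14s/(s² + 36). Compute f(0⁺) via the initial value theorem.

f(0⁺) = lim_{s→∞} s·14s/(s² + 36) = lim_{s→∞} 14s²/(s² + 36) = 14

Final answer: 14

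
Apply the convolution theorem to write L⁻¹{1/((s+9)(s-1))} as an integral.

1/((s+9)(s-1)) = (1/(s+9))·(1/(s-1)) = L{e^(-9t)}·L{e^t}. So f(t) = e^(-9t)*e^t = ∫₀ᵗ e^(-9τ)·e^(t-τ) dτ

Final answer: ∫₀ᵗ e^(-9τ)·e^(t-τ) dτ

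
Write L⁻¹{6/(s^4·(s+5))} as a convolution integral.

6/(s^4·(s+5)) = (6/s^4)·(1/(s+5)) = L{t^3}·L{e^(-5t)}. So f(t) = t^3*e^(-5t) = ∫₀ᵗ τ^3·e^(-5(t-τ)) dτ

Final answer: ∫₀ᵗ τ^3·e^(-5(t-τ)) dτ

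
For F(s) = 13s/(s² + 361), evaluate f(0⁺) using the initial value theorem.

f(0⁺) = lim_{s→∞} s·13s/(s² + 361) = lim_{s→∞} 13s²/(s² + 361) = 13

Final answer: 13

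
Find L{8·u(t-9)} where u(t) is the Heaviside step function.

L{u(t-a)} = e^(-as)/s. Here a=9, so L{u(t-9)} = e^(-9s)/s, and L{8·u(t-9)} = 8·e^(-9s)/s

Final answer: 8·e^(-9s)/s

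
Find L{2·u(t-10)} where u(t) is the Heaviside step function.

L{u(t-a)} = e^(-as)/s. Here a=10, so L{u(t-10)} = e^(-10s)/s, and L{2·u(t-10)} = 2·e^(-10s)/s

Final answer: 2·e^(-10s)/s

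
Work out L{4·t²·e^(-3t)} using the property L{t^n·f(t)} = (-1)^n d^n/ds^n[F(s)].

L{e^(-3t)} = 1/(s+3). d/ds[1/(s+3)] = -1/(s+3)². d²/ds²[1/(s+3)] = 2/(s+3)³. So L{t²·e^(-3t)} = (-1)² · 2/(s+3)³ = 2/(s+3)³. Then L{4·t²·e^(-3t)} = 4·2/(s+3)³ = 8/(s+3)³

Final answer: 8/(s+3)³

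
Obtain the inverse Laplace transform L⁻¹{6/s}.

L⁻¹{c/s} = c, so L⁻¹{6/s} = 6

Final answer: 6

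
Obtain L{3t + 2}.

L{3t + 2} = 3·L{t} + 2·L{1} = 3/s² + 2/s

Final answer: 3/s² + 2/s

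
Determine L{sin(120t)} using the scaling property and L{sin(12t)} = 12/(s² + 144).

Using L{f(at)} = (1/a)F(s/a) with a=10: L{sin(120t)} = (1/10) · 12/((s/10)² + 144) = (1/10) · 12·100/(s² + 14400) = 120/(s² + 14400)

Final answer: 120/(s² + 14400)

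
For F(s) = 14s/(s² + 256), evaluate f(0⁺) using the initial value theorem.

f(0⁺) = lim_{s→∞} s·14s/(s² + 256) = lim_{s→∞} 14s²/(s² + 256) = 14

Final answer: 14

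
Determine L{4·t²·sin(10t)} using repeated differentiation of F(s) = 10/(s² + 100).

F(s) = 10/(s² + 100). F'(s) = -20s/(s² + 100)². F''(s) = -20(100 - 3s²)/(s² + 100)³ = (60s² - 2000)/(s² + 100)³. So L{t²·sin(10t)} = (-1)² F''(s) = (60s² - 2000)/(s² + 100)³. Then L{4·t²·sin(10t)} = 4·(60s² - 2000)/(s² + 100)³ = (240s² - 8000)/(s² + 100)³

Final answer: (240s² - 8000)/(s² + 100)³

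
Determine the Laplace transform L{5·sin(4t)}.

L{sin(ωt)} = ω/(s² + ω²), so L{sin(4t)} = 4/(s² + 16). Then L{5·sin(4t)} = 5·4/(s² + 16) = 20/(s² + 16)

Final answer: 20/(s² + 16)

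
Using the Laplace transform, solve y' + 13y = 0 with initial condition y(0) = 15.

L{y'} + 13L{y} = 0. sY - 15 + 13Y = 0. Y(s+13) = 15. Y = 15/(s+13)

Final answer: y(t) = 15e^(-13t)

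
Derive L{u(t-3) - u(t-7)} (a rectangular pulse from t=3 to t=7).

L{u(t-a)} = e^(-as)/s. L{u(t-3) - u(t-7)} = (e^(-3s) - e^(-7s))/s

Final answer: (e^(-3s) - e^(-7s))/s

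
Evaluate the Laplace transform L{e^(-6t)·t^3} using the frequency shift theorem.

L{e^(at)·t^n} = n!/(s-a)^(n+1), so L{e^(-6t)·t^3} = 6/(s+6)^4

Final answer: 6/(s+6)^4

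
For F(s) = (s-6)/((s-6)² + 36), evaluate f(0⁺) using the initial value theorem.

f(0⁺) = lim_{s→∞} sF(s) = lim_{s→∞} s(s-6)/((s-6)² + 36) = 1

Final answer: 1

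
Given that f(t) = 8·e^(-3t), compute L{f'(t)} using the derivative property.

f(0) = 8, F(s) = 8/(s+3). L{f'(t)} = s·F(s) - f(0) = 8s/(s+3) - 8 = (8s - 8(s+3))/(s+3) = -24/(s+3)

Final answer: -24/(s+3)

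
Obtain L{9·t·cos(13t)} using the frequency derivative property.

L{cos(13t)} = s/(s² + 169). Derivative: d/ds[s/(s² + 169)] = [(s² + 169) - s·2s]/(s² + 169)² = (169 - s²)/(s² + 169)². So L{t·cos(13t)} = -F'(s) = (s² - 169)/(s² + 169)². Then L{9·t·cos(13t)} = 9·(s² - 169)/(s² + 169)²

Final answer: 9·(s² - 169)/(s² + 169)²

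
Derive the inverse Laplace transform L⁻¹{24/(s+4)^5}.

L⁻¹{n!/(s-a)^(n+1)} = t^n·e^(at), so L⁻¹{24/(s+4)^5} = t^4·e^(-4t)

Final answer: t^4·e^(-4t)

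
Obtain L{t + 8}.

L{t + 8} = L{t} + 8·L{1} = 1/s² + 8/s

Final answer: 1/s² + 8/s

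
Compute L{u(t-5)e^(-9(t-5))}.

u(t-a)f(t-a) with f(t)=e^(-9t). L{e^(-9t)} = 1/(s+9). By time shift: e^(-5s)/(s+9)

Final answer: e^(-5s)/(s+9)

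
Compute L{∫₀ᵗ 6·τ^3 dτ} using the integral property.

L{∫₀ᵗ f(τ)dτ} = F(s)/s with f(t) = 6t^3. F(s) = 36/s^4, so L{∫₀ᵗ 6·τ^3 dτ} = (36/s^4)/s = 36/s^5. (Check: ∫₀ᵗ 6·τ^3 dτ = 6t^4/4.)

Final answer: 36/s^5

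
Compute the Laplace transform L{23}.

L{23} = 23 · L{1} = 23/s

Final answer: 23/s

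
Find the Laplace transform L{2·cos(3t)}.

L{cos(ωt)} = s/(s² + ω²), so L{cos(3t)} = s/(s² + 9). Then L{2·cos(3t)} = 2·s/(s² + 9) = 2s/(s² + 9)

Final answer: 2s/(s² + 9)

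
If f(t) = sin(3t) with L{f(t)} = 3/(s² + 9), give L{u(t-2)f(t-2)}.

Time shift theorem: L{u(t-a)f(t-a)} = e^(-as)F(s). Here a=2, F(s) = 3/(s² + 9), so L{u(t-2)f(t-2)} = e^(-2s)·3/(s² + 9)

Final answer: e^(-2s)·3/(s² + 9)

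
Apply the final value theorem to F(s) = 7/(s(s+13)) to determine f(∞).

f(∞) = lim_{s→0} s·7/(s(s+13)) = lim_{s→0} 7/(s+13) = 7/13 = 7/13

Final answer: 7/13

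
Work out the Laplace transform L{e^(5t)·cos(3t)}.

L{e^(at)·cos(ωt)} = (s-a)/((s-a)² + ω²), so L{e^(5t)·cos(3t)} = (s-5)/((s-5)² + 9)

Final answer: (s-5)/((s-5)² + 9)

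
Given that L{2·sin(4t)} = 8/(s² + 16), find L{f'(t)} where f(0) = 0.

L{f'(t)} = s·F(s) - f(0) = s·8/(s² + 16) - 0 = 8s/(s² + 16)

Final answer: 8s/(s² + 16)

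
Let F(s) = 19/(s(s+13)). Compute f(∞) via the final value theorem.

f(∞) = lim_{s→0} s·19/(s(s+13)) = lim_{s→0} 19/(s+13) = 19/13 = 19/13

Final answer: 19/13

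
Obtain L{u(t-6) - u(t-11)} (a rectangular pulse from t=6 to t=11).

L{u(t-a)} = e^(-as)/s. L{u(t-6) - u(t-11)} = (e^(-6s) - e^(-11s))/s

Final answer: (e^(-6s) - e^(-11s))/s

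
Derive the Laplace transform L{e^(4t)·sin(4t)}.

L{e^(at)·sin(ωt)} = ω/((s-a)² + ω²), so L{e^(4t)·sin(4t)} = 4/((s-4)² + 16)

Final answer: 4/((s-4)² + 16)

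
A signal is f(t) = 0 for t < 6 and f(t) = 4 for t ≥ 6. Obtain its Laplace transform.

f(t) = 4·u(t-6). L{u(t-6)} = e^(-6s)/s, so L{f(t)} = 4·e^(-6s)/s

Final answer: 4·e^(-6s)/s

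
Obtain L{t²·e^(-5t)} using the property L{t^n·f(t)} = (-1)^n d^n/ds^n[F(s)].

L{e^(-5t)} = 1/(s+5). d/ds[1/(s+5)] = -1/(s+5)². d²/ds²[1/(s+5)] = 2/(s+5)³. So L{t²·e^(-5t)} = (-1)² · 2/(s+5)³ = 2/(s+5)³

Final answer: 2/(s+5)³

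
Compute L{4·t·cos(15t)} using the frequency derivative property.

L{cos(15t)} = s/(s² + 225). Derivative: d/ds[s/(s² + 225)] = [(s² + 225) - s·2s]/(s² + 225)² = (225 - s²)/(s² + 225)². So L{t·cos(15t)} = -F'(s) = (s² - 225)/(s² + 225)². Then L{4·t·cos(15t)} = 4·(s² - 225)/(s² + 225)²

Final answer: 4·(s² - 225)/(s² + 225)²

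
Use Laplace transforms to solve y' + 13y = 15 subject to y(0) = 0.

sY + 13Y = 15/s. Y = 15/(s(s+13)). Partial fractions: Y = 15/13/s - 15/13/(s+13)

Final answer: y(t) = 15/13(1 - e^(-13t))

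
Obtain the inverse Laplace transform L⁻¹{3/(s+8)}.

L⁻¹{1/(s-a)} = e^(at), so L⁻¹{1/(s+8)} = e^(-8t), and L⁻¹{3/(s+8)} = 3·e^(-8t)

Final answer: 3·e^(-8t)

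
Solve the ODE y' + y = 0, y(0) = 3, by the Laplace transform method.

L{y'} + L{y} = 0. sY - 3 + Y = 0. Y(s+1) = 3. Y = 3/(s+1)

Final answer: y(t) = 3e^(-t)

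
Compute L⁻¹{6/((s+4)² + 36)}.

Form: b/((s-a)² + b²) → e^(at)sin(bt). With a=-4, b=6

Final answer: e^(-4t)·sin(6t)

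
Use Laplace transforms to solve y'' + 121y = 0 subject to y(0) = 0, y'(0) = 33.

L{y''} + 121L{y} = 0. s²Y - 0 - 33 + 121Y = 0. Y(s² + 121) = 33. Y = (33)/(s² + 121). Inverting: y(t) = 3sin(11t)

Final answer: y(t) = 3sin(11t)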